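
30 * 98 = 2940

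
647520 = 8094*80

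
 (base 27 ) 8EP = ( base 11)4759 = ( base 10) 6235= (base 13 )2ab8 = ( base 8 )14133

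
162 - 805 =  - 643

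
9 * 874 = 7866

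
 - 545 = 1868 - 2413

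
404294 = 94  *4301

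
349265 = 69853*5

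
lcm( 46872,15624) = 46872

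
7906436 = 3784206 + 4122230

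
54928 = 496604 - 441676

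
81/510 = 27/170 = 0.16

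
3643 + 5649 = 9292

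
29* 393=11397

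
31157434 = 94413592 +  - 63256158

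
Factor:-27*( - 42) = 2^1*3^4 * 7^1  =  1134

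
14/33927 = 14/33927  =  0.00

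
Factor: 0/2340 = 0 = 0^1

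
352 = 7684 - 7332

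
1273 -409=864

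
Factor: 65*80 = 5200 = 2^4 * 5^2*13^1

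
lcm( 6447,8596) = 25788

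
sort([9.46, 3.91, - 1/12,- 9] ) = [ -9, - 1/12, 3.91, 9.46] 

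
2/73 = 2/73=0.03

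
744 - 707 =37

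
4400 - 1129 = 3271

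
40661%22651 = 18010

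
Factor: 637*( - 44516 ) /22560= - 7089173/5640 = - 2^( - 3 )*3^( - 1)*5^( - 1)*7^2*13^1*31^1*47^( - 1 )*359^1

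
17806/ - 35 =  - 509  +  9/35 = - 508.74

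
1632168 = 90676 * 18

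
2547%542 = 379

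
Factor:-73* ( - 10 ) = 730 = 2^1*5^1*73^1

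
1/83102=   1/83102 = 0.00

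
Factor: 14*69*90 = 2^2  *3^3*5^1*7^1*23^1 = 86940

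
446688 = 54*8272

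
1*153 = 153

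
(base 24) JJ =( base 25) J0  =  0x1db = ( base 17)1ag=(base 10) 475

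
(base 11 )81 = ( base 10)89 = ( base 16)59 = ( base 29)32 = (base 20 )49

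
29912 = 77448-47536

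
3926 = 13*302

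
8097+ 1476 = 9573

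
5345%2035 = 1275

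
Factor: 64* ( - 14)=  - 2^7*7^1 = -896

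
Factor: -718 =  - 2^1 * 359^1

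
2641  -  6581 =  - 3940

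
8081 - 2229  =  5852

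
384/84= 32/7 = 4.57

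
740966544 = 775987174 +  - 35020630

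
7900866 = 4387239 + 3513627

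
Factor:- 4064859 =- 3^2*23^1*73^1*269^1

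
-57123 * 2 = -114246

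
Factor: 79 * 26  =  2054 = 2^1*13^1*79^1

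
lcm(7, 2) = 14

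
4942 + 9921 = 14863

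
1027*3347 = 3437369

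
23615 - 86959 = - 63344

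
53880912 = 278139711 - 224258799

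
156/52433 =156/52433 = 0.00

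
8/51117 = 8/51117 = 0.00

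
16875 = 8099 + 8776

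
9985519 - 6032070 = 3953449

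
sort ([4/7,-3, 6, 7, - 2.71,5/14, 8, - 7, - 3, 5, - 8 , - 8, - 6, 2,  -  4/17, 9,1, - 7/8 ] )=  [ - 8  , - 8,-7,-6, - 3,  -  3, - 2.71  ,-7/8, - 4/17,5/14, 4/7,1, 2, 5,6, 7,8, 9 ]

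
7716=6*1286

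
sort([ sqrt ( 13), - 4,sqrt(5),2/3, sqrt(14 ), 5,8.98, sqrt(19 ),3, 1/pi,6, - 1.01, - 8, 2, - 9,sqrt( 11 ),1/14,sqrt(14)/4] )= [ - 9, - 8,- 4, - 1.01,1/14 , 1/pi,2/3 , sqrt(14) /4,2,sqrt(5 ), 3,sqrt(11 ), sqrt( 13),sqrt( 14 ), sqrt(19), 5,6,8.98]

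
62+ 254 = 316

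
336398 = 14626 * 23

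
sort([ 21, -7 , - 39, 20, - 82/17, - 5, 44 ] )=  [ - 39, - 7, - 5, - 82/17, 20, 21, 44 ] 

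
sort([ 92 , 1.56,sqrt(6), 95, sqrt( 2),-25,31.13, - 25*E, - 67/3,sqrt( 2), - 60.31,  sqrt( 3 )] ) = [-25 *E,- 60.31, - 25, - 67/3, sqrt (2 ),  sqrt(2),1.56,sqrt ( 3),sqrt(6),31.13 , 92, 95] 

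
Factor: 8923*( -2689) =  - 2689^1*8923^1= -23993947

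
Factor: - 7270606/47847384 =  - 2^ ( - 2)*3^( - 2)*7^1*13^(-1) * 17^(-1)*31^ ( - 1)*97^(  -  1)*191^1*2719^1 = - 3635303/23923692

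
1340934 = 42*31927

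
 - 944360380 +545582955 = -398777425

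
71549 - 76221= - 4672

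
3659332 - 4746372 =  - 1087040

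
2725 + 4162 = 6887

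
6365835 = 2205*2887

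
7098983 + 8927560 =16026543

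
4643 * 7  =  32501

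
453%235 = 218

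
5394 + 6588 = 11982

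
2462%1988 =474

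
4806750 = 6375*754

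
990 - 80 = 910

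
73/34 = 73/34 = 2.15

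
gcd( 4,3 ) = 1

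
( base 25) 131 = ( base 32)lt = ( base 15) 31b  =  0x2BD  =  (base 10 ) 701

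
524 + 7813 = 8337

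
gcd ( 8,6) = 2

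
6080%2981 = 118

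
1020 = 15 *68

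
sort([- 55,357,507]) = [ - 55,357, 507]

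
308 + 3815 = 4123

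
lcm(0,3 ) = 0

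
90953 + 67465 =158418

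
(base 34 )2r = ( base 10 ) 95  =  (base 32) 2V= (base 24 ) 3N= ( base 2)1011111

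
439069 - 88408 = 350661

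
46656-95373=-48717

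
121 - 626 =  - 505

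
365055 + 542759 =907814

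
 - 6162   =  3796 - 9958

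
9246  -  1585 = 7661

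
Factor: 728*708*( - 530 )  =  -2^6*3^1* 5^1*7^1 * 13^1 * 53^1 * 59^1 = -  273174720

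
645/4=645/4=161.25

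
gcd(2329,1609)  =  1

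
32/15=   2 + 2/15 =2.13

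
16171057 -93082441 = - 76911384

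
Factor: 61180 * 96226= 2^3*5^1 * 7^1*13^1*19^1*23^1 * 3701^1 = 5887106680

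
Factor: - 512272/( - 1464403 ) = 2^4*101^1* 317^1*1464403^( - 1 ) 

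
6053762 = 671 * 9022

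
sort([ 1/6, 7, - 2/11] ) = [ - 2/11 , 1/6, 7 ] 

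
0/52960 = 0=0.00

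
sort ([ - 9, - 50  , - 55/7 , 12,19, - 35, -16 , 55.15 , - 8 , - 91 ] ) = [-91,- 50,-35, - 16, - 9,-8, - 55/7,12,19 , 55.15]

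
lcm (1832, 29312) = 29312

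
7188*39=280332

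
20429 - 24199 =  - 3770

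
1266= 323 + 943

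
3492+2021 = 5513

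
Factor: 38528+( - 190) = 38338 = 2^1 *29^1*661^1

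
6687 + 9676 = 16363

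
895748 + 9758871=10654619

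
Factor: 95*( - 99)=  - 3^2 * 5^1*11^1*19^1 = - 9405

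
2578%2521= 57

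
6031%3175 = 2856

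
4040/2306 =1  +  867/1153  =  1.75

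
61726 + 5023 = 66749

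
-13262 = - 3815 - 9447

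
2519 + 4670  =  7189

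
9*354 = 3186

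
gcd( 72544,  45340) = 9068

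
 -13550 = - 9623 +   -  3927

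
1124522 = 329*3418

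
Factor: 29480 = 2^3*5^1*11^1 * 67^1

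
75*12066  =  904950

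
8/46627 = 8/46627 = 0.00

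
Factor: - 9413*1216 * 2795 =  - 2^6*  5^1*13^1*19^1 * 43^1*9413^1 = - 31992151360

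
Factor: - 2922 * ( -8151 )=2^1 * 3^2 * 11^1*13^1 *19^1 *487^1 =23817222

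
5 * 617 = 3085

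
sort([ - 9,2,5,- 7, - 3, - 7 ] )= [-9,-7,  -  7, - 3, 2,5 ]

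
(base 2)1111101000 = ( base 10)1000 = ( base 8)1750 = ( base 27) 1A1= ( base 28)17K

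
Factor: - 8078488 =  - 2^3 *11^1*91801^1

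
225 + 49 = 274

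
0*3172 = 0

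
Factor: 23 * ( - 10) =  - 2^1*  5^1*23^1 = - 230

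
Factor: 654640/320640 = 49/24  =  2^(  -  3)*3^( - 1)*7^2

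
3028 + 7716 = 10744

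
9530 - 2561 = 6969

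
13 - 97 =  - 84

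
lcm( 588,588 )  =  588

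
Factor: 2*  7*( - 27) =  - 2^1*3^3*7^1 = - 378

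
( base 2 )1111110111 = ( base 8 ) 1767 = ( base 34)TT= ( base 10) 1015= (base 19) 2F8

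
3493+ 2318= 5811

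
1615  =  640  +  975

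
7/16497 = 7/16497 = 0.00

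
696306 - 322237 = 374069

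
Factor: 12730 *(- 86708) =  - 1103792840 =- 2^3*5^1*19^1*53^1 * 67^1*409^1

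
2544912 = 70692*36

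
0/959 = 0 = 0.00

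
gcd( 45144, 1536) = 24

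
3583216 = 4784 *749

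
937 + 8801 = 9738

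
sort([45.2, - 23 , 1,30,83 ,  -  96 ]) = [ - 96, - 23, 1 , 30,45.2,83] 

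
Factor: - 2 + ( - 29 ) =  - 31 = - 31^1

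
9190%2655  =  1225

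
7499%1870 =19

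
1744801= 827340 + 917461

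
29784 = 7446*4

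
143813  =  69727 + 74086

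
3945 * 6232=24585240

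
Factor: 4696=2^3 * 587^1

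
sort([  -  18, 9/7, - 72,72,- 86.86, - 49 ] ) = [-86.86,-72, - 49, -18 , 9/7, 72 ] 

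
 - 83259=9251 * ( - 9) 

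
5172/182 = 2586/91 = 28.42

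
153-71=82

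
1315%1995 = 1315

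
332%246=86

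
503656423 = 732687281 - 229030858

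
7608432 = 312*24386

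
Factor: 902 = 2^1 *11^1*41^1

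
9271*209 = 1937639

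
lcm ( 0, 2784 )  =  0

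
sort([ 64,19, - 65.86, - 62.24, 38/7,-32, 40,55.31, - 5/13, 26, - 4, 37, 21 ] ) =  [ - 65.86, - 62.24, - 32, - 4, - 5/13,38/7, 19 , 21,26,37,40, 55.31,  64 ] 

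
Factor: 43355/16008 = 65/24 = 2^ (-3)*3^( - 1)*5^1*13^1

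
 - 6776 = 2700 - 9476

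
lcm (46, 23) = 46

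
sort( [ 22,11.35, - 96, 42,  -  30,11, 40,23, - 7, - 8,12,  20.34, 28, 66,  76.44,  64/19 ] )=[ - 96,  -  30,  -  8, - 7, 64/19, 11,11.35,12, 20.34,  22,23,28,40,42,66, 76.44 ] 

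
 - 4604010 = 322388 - 4926398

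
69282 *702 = 48635964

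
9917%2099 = 1521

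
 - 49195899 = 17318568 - 66514467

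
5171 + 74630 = 79801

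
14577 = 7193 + 7384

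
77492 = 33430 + 44062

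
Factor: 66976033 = 59^1*1135187^1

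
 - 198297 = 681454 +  - 879751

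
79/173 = 79/173 = 0.46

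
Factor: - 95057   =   - 19^1*5003^1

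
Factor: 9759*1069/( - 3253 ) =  -3^1*1069^1 = -3207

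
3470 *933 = 3237510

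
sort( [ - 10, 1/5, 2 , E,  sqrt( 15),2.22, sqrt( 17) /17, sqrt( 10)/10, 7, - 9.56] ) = [ - 10, - 9.56, 1/5, sqrt ( 17 ) /17, sqrt( 10)/10, 2,2.22, E,  sqrt( 15), 7]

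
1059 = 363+696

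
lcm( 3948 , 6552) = 307944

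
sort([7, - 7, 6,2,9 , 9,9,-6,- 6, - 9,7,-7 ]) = [  -  9, - 7, - 7,  -  6,-6,2,6,7, 7, 9,9, 9]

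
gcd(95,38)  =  19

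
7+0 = 7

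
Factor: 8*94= 2^4* 47^1 = 752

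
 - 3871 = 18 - 3889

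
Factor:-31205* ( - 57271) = 1787141555 = 5^1*79^2 *57271^1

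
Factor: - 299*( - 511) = 152789 = 7^1 * 13^1*23^1*73^1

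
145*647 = 93815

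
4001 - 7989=  -  3988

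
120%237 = 120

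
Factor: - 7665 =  - 3^1 * 5^1*7^1*73^1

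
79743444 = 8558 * 9318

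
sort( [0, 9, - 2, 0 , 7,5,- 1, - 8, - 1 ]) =[ - 8, - 2, - 1,- 1,0,0, 5, 7, 9] 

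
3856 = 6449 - 2593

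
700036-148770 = 551266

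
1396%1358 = 38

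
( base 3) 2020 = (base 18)36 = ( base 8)74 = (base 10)60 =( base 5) 220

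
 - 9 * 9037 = -81333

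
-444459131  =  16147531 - 460606662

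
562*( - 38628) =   -  21708936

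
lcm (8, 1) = 8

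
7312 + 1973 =9285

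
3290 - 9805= - 6515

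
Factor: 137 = 137^1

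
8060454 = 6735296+1325158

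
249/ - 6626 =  - 1 + 6377/6626 = - 0.04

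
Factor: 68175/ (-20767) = -3^3 * 5^2*19^( - 1 )*101^1 * 1093^ ( - 1)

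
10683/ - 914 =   -  10683/914  =  -11.69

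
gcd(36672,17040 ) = 48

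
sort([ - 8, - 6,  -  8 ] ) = [-8, - 8,-6 ]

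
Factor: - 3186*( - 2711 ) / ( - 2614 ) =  - 3^3*59^1*1307^( - 1)*2711^1  =  - 4318623/1307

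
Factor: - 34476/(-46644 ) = 17^1*23^(  -  1) = 17/23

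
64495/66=977 + 13/66 =977.20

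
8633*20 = 172660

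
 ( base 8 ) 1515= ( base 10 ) 845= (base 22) 1g9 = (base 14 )445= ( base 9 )1138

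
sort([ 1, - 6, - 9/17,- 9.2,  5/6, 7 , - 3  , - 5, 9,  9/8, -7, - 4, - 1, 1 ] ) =[ - 9.2, - 7, - 6, - 5, - 4, - 3,  -  1, - 9/17 , 5/6, 1,  1,9/8, 7, 9 ] 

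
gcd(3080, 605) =55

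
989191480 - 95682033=893509447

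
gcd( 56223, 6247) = 6247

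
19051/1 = 19051 = 19051.00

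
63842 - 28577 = 35265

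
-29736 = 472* ( - 63 )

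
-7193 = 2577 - 9770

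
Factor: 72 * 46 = 3312 =2^4 * 3^2* 23^1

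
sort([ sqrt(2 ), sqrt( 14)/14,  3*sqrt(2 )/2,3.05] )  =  [sqrt(14) /14,sqrt(2 ),3*sqrt(2)/2 , 3.05] 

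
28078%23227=4851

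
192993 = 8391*23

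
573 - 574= - 1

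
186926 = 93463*2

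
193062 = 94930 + 98132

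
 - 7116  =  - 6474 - 642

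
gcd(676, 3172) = 52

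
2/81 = 2/81 = 0.02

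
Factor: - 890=- 2^1*5^1 *89^1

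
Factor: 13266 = 2^1* 3^2 * 11^1 *67^1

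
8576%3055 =2466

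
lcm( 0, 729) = 0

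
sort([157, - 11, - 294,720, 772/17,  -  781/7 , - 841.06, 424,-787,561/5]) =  [ - 841.06, - 787,-294, - 781/7, - 11, 772/17,561/5,157 , 424,  720] 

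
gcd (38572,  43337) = 1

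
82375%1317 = 721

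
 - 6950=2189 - 9139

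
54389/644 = 54389/644  =  84.45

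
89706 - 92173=-2467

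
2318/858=1159/429= 2.70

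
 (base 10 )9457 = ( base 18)1b37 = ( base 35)7p7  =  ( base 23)HK4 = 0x24f1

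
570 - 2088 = -1518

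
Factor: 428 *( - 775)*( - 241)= 79939700  =  2^2*5^2*31^1*107^1*241^1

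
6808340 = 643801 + 6164539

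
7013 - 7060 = - 47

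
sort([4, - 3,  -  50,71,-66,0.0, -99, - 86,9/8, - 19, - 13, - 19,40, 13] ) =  [-99,-86 , - 66, - 50, - 19, - 19 , - 13, - 3, 0.0,9/8 , 4, 13 , 40, 71]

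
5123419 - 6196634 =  - 1073215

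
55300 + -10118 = 45182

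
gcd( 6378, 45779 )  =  1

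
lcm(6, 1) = 6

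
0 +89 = 89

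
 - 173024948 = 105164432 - 278189380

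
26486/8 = 13243/4 = 3310.75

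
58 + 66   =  124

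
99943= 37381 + 62562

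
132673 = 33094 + 99579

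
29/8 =29/8 = 3.62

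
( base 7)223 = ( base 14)83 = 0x73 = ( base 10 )115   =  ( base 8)163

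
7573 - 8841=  - 1268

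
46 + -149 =-103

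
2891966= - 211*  ( - 13706)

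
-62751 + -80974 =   -  143725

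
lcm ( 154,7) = 154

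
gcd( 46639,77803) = 1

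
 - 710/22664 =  - 355/11332=-0.03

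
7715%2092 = 1439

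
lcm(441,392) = 3528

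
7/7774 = 7/7774 = 0.00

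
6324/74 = 85 + 17/37 = 85.46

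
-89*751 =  - 66839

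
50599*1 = 50599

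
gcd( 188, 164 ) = 4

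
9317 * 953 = 8879101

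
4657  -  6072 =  - 1415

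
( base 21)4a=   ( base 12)7a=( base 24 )3M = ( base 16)5E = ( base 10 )94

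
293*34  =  9962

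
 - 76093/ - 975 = 76093/975= 78.04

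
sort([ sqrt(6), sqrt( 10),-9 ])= [- 9, sqrt( 6), sqrt ( 10)]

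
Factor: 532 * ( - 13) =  - 2^2*7^1* 13^1*19^1 = -  6916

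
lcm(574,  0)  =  0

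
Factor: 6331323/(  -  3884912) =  - 2^( - 4)*3^1*47^1*83^1* 541^1*242807^(-1)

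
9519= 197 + 9322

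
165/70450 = 33/14090= 0.00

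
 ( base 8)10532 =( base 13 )2039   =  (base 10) 4442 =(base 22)93K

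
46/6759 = 46/6759 = 0.01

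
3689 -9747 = -6058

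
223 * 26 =5798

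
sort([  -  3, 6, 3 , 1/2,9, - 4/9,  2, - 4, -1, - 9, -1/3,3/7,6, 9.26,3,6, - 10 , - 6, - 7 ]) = [ - 10, - 9, - 7, - 6, - 4 , - 3 , - 1,- 4/9, - 1/3, 3/7, 1/2,2,3,3, 6,6,6,9,9.26]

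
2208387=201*10987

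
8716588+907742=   9624330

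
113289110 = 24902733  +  88386377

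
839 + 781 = 1620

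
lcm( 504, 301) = 21672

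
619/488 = 1 + 131/488=   1.27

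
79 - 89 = - 10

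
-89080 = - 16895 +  - 72185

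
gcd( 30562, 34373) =37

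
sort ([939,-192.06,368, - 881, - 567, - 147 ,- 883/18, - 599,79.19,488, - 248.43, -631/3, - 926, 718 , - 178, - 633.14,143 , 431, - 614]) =[ - 926,-881,-633.14, - 614,-599,-567, - 248.43 ,-631/3,-192.06, - 178, - 147, - 883/18,79.19, 143,368, 431, 488,718,939]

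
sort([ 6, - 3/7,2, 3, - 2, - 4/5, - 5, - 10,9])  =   [  -  10, - 5,-2, - 4/5, -3/7, 2  ,  3,6, 9]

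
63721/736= 86 + 425/736 = 86.58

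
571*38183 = 21802493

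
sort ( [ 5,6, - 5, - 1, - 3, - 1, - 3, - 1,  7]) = [ - 5, - 3, - 3, - 1, - 1, - 1,5,6, 7 ] 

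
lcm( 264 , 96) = 1056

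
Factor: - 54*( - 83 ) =4482 = 2^1* 3^3 *83^1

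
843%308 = 227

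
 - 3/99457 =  - 1 + 99454/99457 = -0.00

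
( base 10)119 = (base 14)87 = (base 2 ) 1110111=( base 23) 54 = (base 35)3E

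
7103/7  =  1014 + 5/7 = 1014.71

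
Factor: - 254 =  - 2^1*127^1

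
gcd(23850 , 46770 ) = 30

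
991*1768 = 1752088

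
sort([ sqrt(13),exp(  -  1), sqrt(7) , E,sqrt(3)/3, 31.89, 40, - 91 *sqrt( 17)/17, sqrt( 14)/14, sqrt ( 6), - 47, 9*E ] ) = [ - 47, - 91 * sqrt(17)/17 , sqrt(14)/14,exp( - 1) , sqrt(3)/3,sqrt( 6), sqrt( 7),E , sqrt(13),9*E,31.89,  40] 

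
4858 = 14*347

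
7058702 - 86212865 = -79154163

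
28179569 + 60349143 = 88528712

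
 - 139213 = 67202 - 206415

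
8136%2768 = 2600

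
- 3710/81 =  - 3710/81 =- 45.80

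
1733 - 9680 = -7947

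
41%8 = 1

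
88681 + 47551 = 136232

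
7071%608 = 383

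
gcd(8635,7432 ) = 1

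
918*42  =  38556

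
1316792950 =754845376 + 561947574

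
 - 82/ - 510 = 41/255 = 0.16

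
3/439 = 3/439 = 0.01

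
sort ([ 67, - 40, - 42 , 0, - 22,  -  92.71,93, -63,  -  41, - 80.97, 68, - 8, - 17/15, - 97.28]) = [ - 97.28, - 92.71, - 80.97, - 63, - 42, - 41, - 40, -22, - 8, - 17/15,0 , 67, 68, 93]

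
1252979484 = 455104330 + 797875154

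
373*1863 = 694899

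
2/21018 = 1/10509 = 0.00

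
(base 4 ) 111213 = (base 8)2547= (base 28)1lb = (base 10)1383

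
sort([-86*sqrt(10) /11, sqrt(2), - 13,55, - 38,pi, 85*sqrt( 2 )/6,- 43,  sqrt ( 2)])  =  [ - 43, - 38 , - 86*sqrt(10) /11, - 13,  sqrt( 2),  sqrt(2), pi,  85*sqrt (2 )/6,  55 ]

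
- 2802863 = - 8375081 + 5572218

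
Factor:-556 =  - 2^2*139^1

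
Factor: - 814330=- 2^1*5^1*11^2*673^1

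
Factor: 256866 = 2^1*3^1*31^1*1381^1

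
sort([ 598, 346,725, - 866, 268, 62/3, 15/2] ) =[ - 866,  15/2, 62/3 , 268,346, 598,725 ]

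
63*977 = 61551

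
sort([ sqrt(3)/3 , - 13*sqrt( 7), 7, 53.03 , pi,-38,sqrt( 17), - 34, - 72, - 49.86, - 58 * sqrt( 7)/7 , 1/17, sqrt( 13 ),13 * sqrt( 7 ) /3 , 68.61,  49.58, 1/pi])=[ - 72, - 49.86, - 38, - 13* sqrt( 7), - 34, - 58*sqrt( 7 )/7,1/17, 1/pi,sqrt(3)/3, pi,sqrt(13),sqrt ( 17 ),7, 13*sqrt( 7) /3, 49.58,53.03,  68.61]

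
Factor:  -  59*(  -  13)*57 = 43719  =  3^1*13^1 * 19^1* 59^1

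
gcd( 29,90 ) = 1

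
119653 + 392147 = 511800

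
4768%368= 352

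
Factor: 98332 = 2^2*13^1*31^1 * 61^1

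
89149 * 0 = 0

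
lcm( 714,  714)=714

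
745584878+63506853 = 809091731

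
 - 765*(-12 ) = 9180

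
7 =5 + 2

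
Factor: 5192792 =2^3 *11^1 * 59009^1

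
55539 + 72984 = 128523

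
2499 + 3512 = 6011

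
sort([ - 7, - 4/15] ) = [ - 7, - 4/15 ]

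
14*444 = 6216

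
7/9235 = 7/9235=0.00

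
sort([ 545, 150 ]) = [150, 545]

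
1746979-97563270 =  - 95816291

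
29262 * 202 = 5910924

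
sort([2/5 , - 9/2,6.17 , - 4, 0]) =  [ - 9/2, - 4 , 0,2/5,6.17] 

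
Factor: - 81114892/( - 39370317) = 2^2*3^ (  -  1)*7^( - 1)*17^(-1)*41^1*97^1*5099^1*110281^(  -  1)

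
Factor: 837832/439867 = 2^3 * 104729^1 *439867^( -1 )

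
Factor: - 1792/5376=-1/3 = -3^( - 1 )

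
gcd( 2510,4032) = 2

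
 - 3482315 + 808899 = - 2673416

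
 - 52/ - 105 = 52/105= 0.50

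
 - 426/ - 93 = 142/31 = 4.58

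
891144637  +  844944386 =1736089023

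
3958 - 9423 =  - 5465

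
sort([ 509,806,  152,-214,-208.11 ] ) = [  -  214, - 208.11,  152,509, 806]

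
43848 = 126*348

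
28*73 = 2044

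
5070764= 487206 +4583558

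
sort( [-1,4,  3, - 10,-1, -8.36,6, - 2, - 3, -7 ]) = [  -  10, - 8.36, - 7,  -  3, - 2, - 1, - 1, 3,4,  6]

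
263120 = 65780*4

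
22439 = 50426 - 27987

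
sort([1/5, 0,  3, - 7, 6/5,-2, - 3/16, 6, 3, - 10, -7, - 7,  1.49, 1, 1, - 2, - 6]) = [ - 10, - 7, - 7,  -  7,- 6, - 2 , - 2, - 3/16  ,  0, 1/5, 1,  1,6/5,1.49,3,  3  ,  6] 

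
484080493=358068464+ 126012029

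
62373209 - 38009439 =24363770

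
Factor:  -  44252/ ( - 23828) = 7^(- 1) * 13^1 = 13/7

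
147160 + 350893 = 498053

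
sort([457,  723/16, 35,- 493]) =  [ - 493,35, 723/16,457 ] 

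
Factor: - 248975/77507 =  - 5^2*23^1*179^( - 1) = - 575/179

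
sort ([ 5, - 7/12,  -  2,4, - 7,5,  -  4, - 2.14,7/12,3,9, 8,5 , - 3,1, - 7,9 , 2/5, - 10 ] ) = [ - 10 , - 7,-7,  -  4, - 3,- 2.14, - 2, - 7/12,2/5 , 7/12,1,3,4,5, 5, 5,8, 9,  9] 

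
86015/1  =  86015 = 86015.00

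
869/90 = 869/90 = 9.66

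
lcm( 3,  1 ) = 3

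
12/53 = 12/53 = 0.23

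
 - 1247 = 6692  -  7939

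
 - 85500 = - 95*900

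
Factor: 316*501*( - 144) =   -  22797504 = -2^6*3^3*79^1*167^1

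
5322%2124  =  1074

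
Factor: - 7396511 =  - 7396511^1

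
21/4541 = 21/4541  =  0.00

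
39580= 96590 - 57010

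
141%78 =63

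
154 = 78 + 76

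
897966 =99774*9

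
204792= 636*322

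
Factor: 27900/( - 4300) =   -  279/43 = - 3^2*31^1*43^(-1)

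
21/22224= 7/7408 = 0.00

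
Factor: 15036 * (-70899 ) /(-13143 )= 2^2 * 3^1* 7^1*13^( - 1)*179^1*337^(-1)*23633^1 = 355345788/4381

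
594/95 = 594/95 = 6.25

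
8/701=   8/701 = 0.01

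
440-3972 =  - 3532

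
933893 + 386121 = 1320014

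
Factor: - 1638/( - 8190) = 1/5 = 5^(-1)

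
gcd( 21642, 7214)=7214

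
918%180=18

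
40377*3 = 121131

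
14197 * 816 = 11584752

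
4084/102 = 2042/51 = 40.04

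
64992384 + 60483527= 125475911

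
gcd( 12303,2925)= 9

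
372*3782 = 1406904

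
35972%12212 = 11548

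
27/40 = 27/40 = 0.68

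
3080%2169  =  911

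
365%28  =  1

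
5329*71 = 378359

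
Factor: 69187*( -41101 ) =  - 2843654887 = - 23^1 * 43^1*1609^1 * 1787^1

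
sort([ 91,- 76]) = [ - 76,  91]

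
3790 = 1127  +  2663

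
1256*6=7536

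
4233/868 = 4 + 761/868 =4.88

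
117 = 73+44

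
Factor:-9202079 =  - 9202079^1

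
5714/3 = 5714/3 = 1904.67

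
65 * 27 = 1755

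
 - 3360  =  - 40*84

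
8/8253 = 8/8253 = 0.00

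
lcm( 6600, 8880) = 488400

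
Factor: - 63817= - 13^1*4909^1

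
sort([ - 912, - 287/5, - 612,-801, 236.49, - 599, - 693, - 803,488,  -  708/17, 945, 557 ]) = [ - 912,- 803, - 801,-693, - 612,-599,-287/5, - 708/17, 236.49, 488,557,  945] 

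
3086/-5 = - 3086/5 = - 617.20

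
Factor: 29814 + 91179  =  3^1*31^1*1301^1 = 120993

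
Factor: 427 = 7^1 * 61^1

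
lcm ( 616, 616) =616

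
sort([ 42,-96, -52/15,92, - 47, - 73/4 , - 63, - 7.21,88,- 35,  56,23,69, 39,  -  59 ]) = [ - 96,- 63, - 59,-47,  -  35,  -  73/4, - 7.21,-52/15,23,39,42,56,69, 88,92 ]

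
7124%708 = 44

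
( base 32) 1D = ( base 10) 45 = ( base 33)1c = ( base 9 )50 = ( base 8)55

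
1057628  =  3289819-2232191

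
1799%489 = 332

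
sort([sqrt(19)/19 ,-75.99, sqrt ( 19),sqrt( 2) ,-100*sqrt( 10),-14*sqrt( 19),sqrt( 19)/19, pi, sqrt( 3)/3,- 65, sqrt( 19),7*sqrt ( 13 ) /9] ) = [-100*  sqrt( 10), - 75.99, - 65,- 14*sqrt( 19 ),sqrt(19 ) /19,sqrt (19)/19, sqrt( 3)/3, sqrt( 2),7*sqrt(13 ) /9, pi,sqrt(19),sqrt( 19)]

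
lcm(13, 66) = 858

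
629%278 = 73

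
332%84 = 80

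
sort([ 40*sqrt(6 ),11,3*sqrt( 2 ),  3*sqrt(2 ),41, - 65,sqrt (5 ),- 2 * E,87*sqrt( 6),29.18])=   [ - 65, -2*E,sqrt(5),3*sqrt(2), 3*sqrt ( 2 ),11  ,  29.18 , 41, 40*sqrt( 6 ),87*sqrt( 6 ) ]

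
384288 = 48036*8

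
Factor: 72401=7^1*10343^1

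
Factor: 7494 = 2^1*3^1*1249^1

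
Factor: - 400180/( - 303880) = 187/142 =2^( - 1)*11^1*17^1 * 71^( - 1 ) 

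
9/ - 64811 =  - 1+64802/64811=-0.00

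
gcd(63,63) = 63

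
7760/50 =155 + 1/5 = 155.20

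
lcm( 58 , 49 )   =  2842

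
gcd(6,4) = 2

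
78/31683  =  26/10561 = 0.00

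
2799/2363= 1+ 436/2363 = 1.18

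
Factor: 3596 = 2^2*29^1*31^1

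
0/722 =0=0.00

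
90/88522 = 45/44261 = 0.00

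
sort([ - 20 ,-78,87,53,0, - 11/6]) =[-78,-20 , -11/6,0 , 53, 87] 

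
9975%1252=1211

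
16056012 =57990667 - 41934655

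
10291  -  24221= - 13930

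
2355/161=2355/161 =14.63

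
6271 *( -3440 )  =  -21572240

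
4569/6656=4569/6656 = 0.69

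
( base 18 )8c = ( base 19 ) 84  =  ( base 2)10011100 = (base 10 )156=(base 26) 60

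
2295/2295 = 1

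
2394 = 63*38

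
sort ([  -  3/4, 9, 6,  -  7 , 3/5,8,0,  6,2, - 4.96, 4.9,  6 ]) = [  -  7, - 4.96,- 3/4, 0, 3/5,2,  4.9,6, 6,6, 8,9 ] 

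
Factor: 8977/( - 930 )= - 2^( - 1)*3^(  -  1)*5^( - 1 )*31^( - 1)*47^1*191^1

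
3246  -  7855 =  -4609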